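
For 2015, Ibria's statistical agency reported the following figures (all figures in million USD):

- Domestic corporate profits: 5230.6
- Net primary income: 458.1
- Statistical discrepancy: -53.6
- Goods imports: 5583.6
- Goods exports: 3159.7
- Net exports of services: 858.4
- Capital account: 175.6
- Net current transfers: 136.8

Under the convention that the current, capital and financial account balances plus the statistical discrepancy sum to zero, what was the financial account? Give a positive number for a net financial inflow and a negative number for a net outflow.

848.6

Goods balance = 3159.7 - 5583.6 = -2423.9
Services balance = 858.4
Trade balance (goods + services) = -2423.9 + 858.4 = -1565.5
Net primary income = 458.1
Net secondary income = 136.8
Current account = -1565.5 + 458.1 + 136.8 = -970.6
Financial account = -(-970.6 + 175.6 + (-53.6)) = 848.6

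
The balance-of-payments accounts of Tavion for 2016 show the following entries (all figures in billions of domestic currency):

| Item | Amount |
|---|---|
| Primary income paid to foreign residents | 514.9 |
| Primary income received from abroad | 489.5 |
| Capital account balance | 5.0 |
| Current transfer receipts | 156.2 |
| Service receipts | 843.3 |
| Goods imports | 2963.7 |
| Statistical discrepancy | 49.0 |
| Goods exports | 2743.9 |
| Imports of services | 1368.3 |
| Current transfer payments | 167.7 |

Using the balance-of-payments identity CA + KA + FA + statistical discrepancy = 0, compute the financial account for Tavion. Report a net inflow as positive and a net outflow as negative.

727.7

Goods balance = 2743.9 - 2963.7 = -219.8
Services balance = 843.3 - 1368.3 = -525.0
Trade balance (goods + services) = -219.8 + (-525.0) = -744.8
Net primary income = 489.5 - 514.9 = -25.4
Net secondary income = 156.2 - 167.7 = -11.5
Current account = -744.8 + (-25.4) + (-11.5) = -781.7
Financial account = -(-781.7 + 5.0 + 49.0) = 727.7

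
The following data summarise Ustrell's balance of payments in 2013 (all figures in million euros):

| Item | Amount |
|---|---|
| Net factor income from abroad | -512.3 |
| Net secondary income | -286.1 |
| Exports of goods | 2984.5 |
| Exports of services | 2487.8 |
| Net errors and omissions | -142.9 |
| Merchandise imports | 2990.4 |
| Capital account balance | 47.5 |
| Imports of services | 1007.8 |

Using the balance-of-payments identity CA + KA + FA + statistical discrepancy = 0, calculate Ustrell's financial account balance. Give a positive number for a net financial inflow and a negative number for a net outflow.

-580.3

Goods balance = 2984.5 - 2990.4 = -5.9
Services balance = 2487.8 - 1007.8 = 1480.0
Trade balance (goods + services) = -5.9 + 1480.0 = 1474.1
Net primary income = -512.3
Net secondary income = -286.1
Current account = 1474.1 + (-512.3) + (-286.1) = 675.7
Financial account = -(675.7 + 47.5 + (-142.9)) = -580.3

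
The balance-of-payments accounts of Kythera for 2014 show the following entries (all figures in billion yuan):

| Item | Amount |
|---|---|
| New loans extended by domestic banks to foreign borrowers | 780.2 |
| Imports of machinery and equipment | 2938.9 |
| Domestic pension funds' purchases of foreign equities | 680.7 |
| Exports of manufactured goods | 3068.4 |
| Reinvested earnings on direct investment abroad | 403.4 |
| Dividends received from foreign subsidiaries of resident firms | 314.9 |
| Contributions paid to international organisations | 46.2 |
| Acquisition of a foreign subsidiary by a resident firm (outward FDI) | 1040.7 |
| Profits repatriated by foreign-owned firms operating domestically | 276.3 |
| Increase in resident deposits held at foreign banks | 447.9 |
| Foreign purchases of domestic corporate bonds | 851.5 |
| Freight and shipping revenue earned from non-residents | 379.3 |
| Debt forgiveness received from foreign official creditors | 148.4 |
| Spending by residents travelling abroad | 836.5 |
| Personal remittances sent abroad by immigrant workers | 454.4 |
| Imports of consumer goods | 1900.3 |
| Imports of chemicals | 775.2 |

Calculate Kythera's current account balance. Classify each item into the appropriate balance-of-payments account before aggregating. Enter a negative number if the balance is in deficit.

Goods: 3068.4 - 1900.3 - 775.2 - 2938.9 = -2546.0
Services: 379.3 - 836.5 = -457.2
Primary income: -276.3 + 403.4 + 314.9 = 442.0
Secondary income: -46.2 - 454.4 = -500.6
Current account = (-2546.0) + (-457.2) + 442.0 + (-500.6) = -3061.8
(Excluded from the current account — financial account: new loans extended by domestic banks to foreign borrowers 780.2, domestic pension funds' purchases of foreign equities 680.7, acquisition of a foreign subsidiary by a resident firm (outward FDI) 1040.7, increase in resident deposits held at foreign banks 447.9, foreign purchases of domestic corporate bonds 851.5; capital account: debt forgiveness received from foreign official creditors 148.4.)

-3061.8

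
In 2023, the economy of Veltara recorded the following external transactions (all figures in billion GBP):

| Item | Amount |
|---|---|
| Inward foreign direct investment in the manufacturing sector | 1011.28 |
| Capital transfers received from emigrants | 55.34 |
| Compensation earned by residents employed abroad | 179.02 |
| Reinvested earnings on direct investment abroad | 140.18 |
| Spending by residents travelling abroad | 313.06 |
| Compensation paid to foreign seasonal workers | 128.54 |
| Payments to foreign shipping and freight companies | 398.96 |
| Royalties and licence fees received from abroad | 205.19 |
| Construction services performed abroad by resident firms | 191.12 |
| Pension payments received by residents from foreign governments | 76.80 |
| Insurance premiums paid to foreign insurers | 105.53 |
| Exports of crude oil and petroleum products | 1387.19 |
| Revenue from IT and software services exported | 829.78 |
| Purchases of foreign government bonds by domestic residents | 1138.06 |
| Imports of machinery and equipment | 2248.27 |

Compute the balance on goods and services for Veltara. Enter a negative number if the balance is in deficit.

Goods: -2248.27 + 1387.19 = -861.08
Services: 829.78 - 105.53 + 191.12 - 398.96 - 313.06 + 205.19 = 408.54
Trade balance = -861.08 + 408.54 = -452.54
(Excluded from the trade balance — financial account: inward foreign direct investment in the manufacturing sector 1011.28, purchases of foreign government bonds by domestic residents 1138.06; capital account: capital transfers received from emigrants 55.34; primary income: compensation earned by residents employed abroad 179.02, reinvested earnings on direct investment abroad 140.18, compensation paid to foreign seasonal workers 128.54; secondary income: pension payments received by residents from foreign governments 76.80.)

-452.54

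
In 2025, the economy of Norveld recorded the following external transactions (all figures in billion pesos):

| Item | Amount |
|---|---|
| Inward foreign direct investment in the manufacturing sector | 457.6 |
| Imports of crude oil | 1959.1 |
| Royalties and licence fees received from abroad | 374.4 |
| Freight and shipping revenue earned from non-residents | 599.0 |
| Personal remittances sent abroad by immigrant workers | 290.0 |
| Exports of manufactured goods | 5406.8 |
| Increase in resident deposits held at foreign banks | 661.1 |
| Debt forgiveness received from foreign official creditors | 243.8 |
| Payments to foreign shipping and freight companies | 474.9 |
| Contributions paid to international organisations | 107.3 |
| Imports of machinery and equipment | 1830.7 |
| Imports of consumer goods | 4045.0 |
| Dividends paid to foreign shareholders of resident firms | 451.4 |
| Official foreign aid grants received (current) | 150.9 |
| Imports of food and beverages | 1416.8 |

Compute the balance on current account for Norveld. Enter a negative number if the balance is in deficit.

Goods: -1959.1 - 1416.8 - 1830.7 + 5406.8 - 4045.0 = -3844.8
Services: 374.4 - 474.9 + 599.0 = 498.5
Primary income: -451.4
Secondary income: -107.3 + 150.9 - 290.0 = -246.4
Current account = (-3844.8) + 498.5 + (-451.4) + (-246.4) = -4044.1
(Excluded from the current account — financial account: inward foreign direct investment in the manufacturing sector 457.6, increase in resident deposits held at foreign banks 661.1; capital account: debt forgiveness received from foreign official creditors 243.8.)

-4044.1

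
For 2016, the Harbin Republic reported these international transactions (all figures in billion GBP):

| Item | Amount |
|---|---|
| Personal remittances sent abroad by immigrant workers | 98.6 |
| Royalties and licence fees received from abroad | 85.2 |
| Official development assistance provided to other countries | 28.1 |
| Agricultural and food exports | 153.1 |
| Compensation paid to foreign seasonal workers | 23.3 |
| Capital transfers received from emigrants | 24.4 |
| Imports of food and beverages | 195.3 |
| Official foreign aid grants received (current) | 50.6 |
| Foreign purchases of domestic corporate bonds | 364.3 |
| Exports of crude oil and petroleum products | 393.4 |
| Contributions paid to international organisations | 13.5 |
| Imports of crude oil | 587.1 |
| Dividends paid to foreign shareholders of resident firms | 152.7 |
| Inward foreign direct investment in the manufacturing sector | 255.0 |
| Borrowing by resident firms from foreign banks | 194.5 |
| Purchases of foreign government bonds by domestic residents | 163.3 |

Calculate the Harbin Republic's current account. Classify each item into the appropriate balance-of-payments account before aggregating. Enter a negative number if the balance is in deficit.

-416.3

Goods: 393.4 + 153.1 - 195.3 - 587.1 = -235.9
Services: 85.2
Primary income: -23.3 - 152.7 = -176.0
Secondary income: -98.6 - 28.1 - 13.5 + 50.6 = -89.6
Current account = (-235.9) + 85.2 + (-176.0) + (-89.6) = -416.3
(Excluded from the current account — capital account: capital transfers received from emigrants 24.4; financial account: foreign purchases of domestic corporate bonds 364.3, inward foreign direct investment in the manufacturing sector 255.0, borrowing by resident firms from foreign banks 194.5, purchases of foreign government bonds by domestic residents 163.3.)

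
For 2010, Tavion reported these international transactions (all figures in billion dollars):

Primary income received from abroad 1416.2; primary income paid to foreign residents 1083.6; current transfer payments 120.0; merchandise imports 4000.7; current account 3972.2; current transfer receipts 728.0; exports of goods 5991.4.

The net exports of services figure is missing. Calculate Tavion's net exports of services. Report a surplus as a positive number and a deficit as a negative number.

1040.9

Current account = goods balance + services balance + net primary income + net secondary income
Sum of the known components = 2931.3
Net exports of services = CA - (known components) = 3972.2 - 2931.3 = 1040.9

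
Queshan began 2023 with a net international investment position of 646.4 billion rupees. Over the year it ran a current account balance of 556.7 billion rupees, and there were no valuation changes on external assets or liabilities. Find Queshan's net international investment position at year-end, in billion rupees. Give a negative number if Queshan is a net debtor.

With no valuation effects, change in NIIP = current account = 556.7
End-of-year NIIP = 646.4 + 556.7 = 1203.1

1203.1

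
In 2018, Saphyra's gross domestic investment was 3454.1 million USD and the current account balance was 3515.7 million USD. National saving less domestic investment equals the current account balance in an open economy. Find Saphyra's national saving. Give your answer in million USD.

S - I = CA (net lending to the rest of the world).
S = I + CA = 3454.1 + 3515.7 = 6969.8

6969.8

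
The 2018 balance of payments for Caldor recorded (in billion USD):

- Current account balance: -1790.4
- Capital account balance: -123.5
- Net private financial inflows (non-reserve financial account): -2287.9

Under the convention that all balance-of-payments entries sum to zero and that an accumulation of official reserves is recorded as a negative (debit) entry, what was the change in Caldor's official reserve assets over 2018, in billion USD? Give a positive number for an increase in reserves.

-4201.8

Official reserve transactions balance = -((-1790.4) + (-123.5) + (-2287.9)) = 4201.8
An accumulation of reserves is recorded as a debit (negative entry), so the change in the stock of reserves is the negative of that balance.
Change in official reserves = -(4201.8) = -4201.8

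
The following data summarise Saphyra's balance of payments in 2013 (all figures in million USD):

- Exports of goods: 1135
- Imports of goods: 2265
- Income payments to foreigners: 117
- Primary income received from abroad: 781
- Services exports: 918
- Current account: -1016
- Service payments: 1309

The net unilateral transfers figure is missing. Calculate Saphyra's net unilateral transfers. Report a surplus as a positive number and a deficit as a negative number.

-159

Current account = goods balance + services balance + net primary income + net secondary income
Sum of the known components = -857
Net unilateral transfers = CA - (known components) = -1016 - (-857) = -159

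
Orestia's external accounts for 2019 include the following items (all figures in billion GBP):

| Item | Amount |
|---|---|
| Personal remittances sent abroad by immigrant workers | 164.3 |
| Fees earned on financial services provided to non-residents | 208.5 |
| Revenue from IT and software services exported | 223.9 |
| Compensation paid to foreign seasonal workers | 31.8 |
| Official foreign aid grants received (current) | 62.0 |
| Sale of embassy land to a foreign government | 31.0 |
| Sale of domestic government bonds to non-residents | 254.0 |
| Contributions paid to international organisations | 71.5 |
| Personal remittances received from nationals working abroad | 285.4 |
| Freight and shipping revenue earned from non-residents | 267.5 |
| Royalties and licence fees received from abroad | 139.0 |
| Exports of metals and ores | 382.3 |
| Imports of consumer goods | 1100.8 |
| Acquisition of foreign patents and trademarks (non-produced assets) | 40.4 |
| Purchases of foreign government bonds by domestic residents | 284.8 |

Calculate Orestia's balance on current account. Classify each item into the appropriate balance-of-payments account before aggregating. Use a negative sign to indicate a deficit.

200.2

Goods: -1100.8 + 382.3 = -718.5
Services: 267.5 + 208.5 + 223.9 + 139.0 = 838.9
Primary income: -31.8
Secondary income: 285.4 - 164.3 + 62.0 - 71.5 = 111.6
Current account = (-718.5) + 838.9 + (-31.8) + 111.6 = 200.2
(Excluded from the current account — capital account: sale of embassy land to a foreign government 31.0, acquisition of foreign patents and trademarks (non-produced assets) 40.4; financial account: sale of domestic government bonds to non-residents 254.0, purchases of foreign government bonds by domestic residents 284.8.)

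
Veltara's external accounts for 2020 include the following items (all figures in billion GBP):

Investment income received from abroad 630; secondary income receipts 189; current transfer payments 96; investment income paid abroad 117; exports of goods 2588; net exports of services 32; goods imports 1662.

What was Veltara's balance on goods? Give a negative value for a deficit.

926

Goods balance = 2588 - 1662 = 926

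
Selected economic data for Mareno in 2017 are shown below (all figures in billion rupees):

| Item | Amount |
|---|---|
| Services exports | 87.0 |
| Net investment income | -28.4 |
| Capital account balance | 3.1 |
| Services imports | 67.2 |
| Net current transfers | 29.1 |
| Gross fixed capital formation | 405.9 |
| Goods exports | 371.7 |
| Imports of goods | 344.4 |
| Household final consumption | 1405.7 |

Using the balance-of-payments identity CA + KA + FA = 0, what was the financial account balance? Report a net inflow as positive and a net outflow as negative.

-50.9

Goods balance = 371.7 - 344.4 = 27.3
Services balance = 87.0 - 67.2 = 19.8
Trade balance (goods + services) = 27.3 + 19.8 = 47.1
Net primary income = -28.4
Net secondary income = 29.1
Current account = 47.1 + (-28.4) + 29.1 = 47.8
Financial account = -(47.8 + 3.1) = -50.9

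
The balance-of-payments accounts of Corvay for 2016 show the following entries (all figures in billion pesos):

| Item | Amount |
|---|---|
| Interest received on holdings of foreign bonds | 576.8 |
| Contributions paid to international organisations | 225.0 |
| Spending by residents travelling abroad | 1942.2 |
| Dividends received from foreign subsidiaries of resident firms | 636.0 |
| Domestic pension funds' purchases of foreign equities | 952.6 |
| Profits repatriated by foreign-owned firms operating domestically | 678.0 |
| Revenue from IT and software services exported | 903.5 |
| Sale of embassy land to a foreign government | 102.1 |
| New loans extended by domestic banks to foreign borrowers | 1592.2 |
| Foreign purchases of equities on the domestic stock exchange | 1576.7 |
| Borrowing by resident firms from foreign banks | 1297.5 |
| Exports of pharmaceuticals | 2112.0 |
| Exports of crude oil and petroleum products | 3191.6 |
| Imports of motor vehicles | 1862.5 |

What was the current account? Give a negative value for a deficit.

2712.2

Goods: 2112.0 + 3191.6 - 1862.5 = 3441.1
Services: -1942.2 + 903.5 = -1038.7
Primary income: -678.0 + 636.0 + 576.8 = 534.8
Secondary income: -225.0
Current account = 3441.1 + (-1038.7) + 534.8 + (-225.0) = 2712.2
(Excluded from the current account — financial account: domestic pension funds' purchases of foreign equities 952.6, new loans extended by domestic banks to foreign borrowers 1592.2, foreign purchases of equities on the domestic stock exchange 1576.7, borrowing by resident firms from foreign banks 1297.5; capital account: sale of embassy land to a foreign government 102.1.)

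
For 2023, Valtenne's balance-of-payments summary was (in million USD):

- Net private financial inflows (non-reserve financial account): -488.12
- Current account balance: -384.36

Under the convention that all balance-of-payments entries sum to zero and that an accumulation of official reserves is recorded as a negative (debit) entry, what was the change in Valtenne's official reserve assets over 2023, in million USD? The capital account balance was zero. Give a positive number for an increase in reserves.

Official reserve transactions balance = -((-384.36) + (-488.12)) = 872.48
An accumulation of reserves is recorded as a debit (negative entry), so the change in the stock of reserves is the negative of that balance.
Change in official reserves = -(872.48) = -872.48

-872.48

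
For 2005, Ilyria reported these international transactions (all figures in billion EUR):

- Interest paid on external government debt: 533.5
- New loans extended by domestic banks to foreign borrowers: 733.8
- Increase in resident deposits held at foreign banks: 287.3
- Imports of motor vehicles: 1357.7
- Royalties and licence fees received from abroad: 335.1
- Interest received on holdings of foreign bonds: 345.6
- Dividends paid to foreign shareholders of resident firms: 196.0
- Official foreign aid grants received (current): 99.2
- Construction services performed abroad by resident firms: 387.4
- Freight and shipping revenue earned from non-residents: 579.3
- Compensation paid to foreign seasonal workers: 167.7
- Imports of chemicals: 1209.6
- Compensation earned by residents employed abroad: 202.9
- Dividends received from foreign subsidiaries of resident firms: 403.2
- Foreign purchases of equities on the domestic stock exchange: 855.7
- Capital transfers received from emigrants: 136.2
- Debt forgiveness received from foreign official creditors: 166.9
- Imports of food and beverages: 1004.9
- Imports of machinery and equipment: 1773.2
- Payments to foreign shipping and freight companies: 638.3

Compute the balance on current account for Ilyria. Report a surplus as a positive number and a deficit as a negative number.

Goods: -1004.9 - 1357.7 - 1773.2 - 1209.6 = -5345.4
Services: -638.3 + 579.3 + 335.1 + 387.4 = 663.5
Primary income: 202.9 + 403.2 - 167.7 - 196.0 - 533.5 + 345.6 = 54.5
Secondary income: 99.2
Current account = (-5345.4) + 663.5 + 54.5 + 99.2 = -4528.2
(Excluded from the current account — financial account: new loans extended by domestic banks to foreign borrowers 733.8, increase in resident deposits held at foreign banks 287.3, foreign purchases of equities on the domestic stock exchange 855.7; capital account: capital transfers received from emigrants 136.2, debt forgiveness received from foreign official creditors 166.9.)

-4528.2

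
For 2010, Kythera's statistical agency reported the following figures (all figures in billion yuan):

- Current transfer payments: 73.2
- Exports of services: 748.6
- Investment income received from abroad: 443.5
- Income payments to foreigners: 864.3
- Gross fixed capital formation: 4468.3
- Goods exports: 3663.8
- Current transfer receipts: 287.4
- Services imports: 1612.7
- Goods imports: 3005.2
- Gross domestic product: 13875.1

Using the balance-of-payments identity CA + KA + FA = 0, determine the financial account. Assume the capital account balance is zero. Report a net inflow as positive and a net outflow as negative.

Goods balance = 3663.8 - 3005.2 = 658.6
Services balance = 748.6 - 1612.7 = -864.1
Trade balance (goods + services) = 658.6 + (-864.1) = -205.5
Net primary income = 443.5 - 864.3 = -420.8
Net secondary income = 287.4 - 73.2 = 214.2
Current account = -205.5 + (-420.8) + 214.2 = -412.1
Financial account = -(-412.1) = 412.1

412.1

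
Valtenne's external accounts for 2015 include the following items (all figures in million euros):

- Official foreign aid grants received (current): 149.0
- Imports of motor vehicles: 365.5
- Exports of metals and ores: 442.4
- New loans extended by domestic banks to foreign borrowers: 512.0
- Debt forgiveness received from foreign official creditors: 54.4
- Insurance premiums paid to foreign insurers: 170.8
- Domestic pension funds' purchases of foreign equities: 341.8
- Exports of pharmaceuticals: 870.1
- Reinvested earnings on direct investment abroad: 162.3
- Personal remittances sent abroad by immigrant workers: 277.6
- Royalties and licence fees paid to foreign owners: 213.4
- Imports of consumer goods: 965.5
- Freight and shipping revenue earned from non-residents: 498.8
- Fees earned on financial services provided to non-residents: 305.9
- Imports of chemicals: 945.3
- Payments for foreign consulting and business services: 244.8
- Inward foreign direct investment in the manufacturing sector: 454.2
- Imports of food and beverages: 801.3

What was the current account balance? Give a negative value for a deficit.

-1555.7

Goods: 870.1 - 365.5 + 442.4 - 801.3 - 965.5 - 945.3 = -1765.1
Services: -170.8 + 498.8 - 213.4 + 305.9 - 244.8 = 175.7
Primary income: 162.3
Secondary income: -277.6 + 149.0 = -128.6
Current account = (-1765.1) + 175.7 + 162.3 + (-128.6) = -1555.7
(Excluded from the current account — financial account: new loans extended by domestic banks to foreign borrowers 512.0, domestic pension funds' purchases of foreign equities 341.8, inward foreign direct investment in the manufacturing sector 454.2; capital account: debt forgiveness received from foreign official creditors 54.4.)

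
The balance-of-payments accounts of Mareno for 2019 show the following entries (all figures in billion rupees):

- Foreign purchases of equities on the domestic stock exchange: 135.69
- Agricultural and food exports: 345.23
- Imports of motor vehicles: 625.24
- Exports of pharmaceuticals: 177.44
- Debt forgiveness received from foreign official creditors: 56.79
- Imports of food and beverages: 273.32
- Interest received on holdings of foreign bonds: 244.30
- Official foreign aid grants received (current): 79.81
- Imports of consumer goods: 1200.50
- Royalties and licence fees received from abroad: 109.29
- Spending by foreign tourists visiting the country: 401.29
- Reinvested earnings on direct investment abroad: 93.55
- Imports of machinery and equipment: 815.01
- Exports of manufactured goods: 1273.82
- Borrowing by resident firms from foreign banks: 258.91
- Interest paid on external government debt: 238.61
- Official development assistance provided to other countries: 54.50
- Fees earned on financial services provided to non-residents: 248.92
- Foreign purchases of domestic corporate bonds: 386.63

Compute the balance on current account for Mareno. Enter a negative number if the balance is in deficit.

-233.53

Goods: 345.23 - 625.24 - 815.01 - 273.32 - 1200.50 + 1273.82 + 177.44 = -1117.58
Services: 109.29 + 401.29 + 248.92 = 759.50
Primary income: 93.55 + 244.30 - 238.61 = 99.24
Secondary income: 79.81 - 54.50 = 25.31
Current account = (-1117.58) + 759.50 + 99.24 + 25.31 = -233.53
(Excluded from the current account — financial account: foreign purchases of equities on the domestic stock exchange 135.69, borrowing by resident firms from foreign banks 258.91, foreign purchases of domestic corporate bonds 386.63; capital account: debt forgiveness received from foreign official creditors 56.79.)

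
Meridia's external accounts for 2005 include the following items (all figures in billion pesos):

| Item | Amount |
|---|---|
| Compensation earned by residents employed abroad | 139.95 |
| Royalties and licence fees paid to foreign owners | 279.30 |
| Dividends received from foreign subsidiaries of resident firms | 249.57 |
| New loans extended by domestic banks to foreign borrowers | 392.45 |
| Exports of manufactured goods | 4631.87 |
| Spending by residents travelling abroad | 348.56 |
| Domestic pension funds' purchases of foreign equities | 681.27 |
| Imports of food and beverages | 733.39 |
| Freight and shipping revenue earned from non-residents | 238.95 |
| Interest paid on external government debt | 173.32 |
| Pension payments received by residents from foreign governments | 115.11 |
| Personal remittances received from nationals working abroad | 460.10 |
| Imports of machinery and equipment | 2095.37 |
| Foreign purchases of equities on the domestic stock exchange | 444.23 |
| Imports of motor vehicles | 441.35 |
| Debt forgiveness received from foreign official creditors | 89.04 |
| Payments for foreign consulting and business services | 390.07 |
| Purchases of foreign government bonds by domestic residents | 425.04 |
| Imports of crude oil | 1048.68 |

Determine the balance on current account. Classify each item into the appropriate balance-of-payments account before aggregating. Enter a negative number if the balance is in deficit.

Goods: -2095.37 + 4631.87 - 733.39 - 1048.68 - 441.35 = 313.08
Services: -279.30 + 238.95 - 390.07 - 348.56 = -778.98
Primary income: -173.32 + 139.95 + 249.57 = 216.20
Secondary income: 460.10 + 115.11 = 575.21
Current account = 313.08 + (-778.98) + 216.20 + 575.21 = 325.51
(Excluded from the current account — financial account: new loans extended by domestic banks to foreign borrowers 392.45, domestic pension funds' purchases of foreign equities 681.27, foreign purchases of equities on the domestic stock exchange 444.23, purchases of foreign government bonds by domestic residents 425.04; capital account: debt forgiveness received from foreign official creditors 89.04.)

325.51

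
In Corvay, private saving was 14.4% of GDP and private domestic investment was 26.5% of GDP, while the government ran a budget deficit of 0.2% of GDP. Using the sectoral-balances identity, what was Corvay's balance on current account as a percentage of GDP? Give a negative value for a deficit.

-12.3

By the sectoral-balances identity, CA = (S_private - I) + (T - G).
Private balance = 14.4 - 26.5 = -12.1
Government balance (T - G) = -0.2
CA = -12.1 + (-0.2) = -12.3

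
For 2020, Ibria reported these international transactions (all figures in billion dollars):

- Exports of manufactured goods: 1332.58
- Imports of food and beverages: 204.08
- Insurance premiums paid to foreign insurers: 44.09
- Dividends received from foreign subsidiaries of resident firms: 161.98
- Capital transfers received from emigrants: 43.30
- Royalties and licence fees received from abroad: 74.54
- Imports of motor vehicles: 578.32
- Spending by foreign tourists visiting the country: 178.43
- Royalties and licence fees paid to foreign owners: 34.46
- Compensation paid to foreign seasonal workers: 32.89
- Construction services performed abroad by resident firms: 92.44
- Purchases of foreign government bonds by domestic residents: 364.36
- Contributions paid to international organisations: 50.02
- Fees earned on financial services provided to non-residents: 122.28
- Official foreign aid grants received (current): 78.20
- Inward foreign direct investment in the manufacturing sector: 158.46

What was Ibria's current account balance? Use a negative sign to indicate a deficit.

1096.59

Goods: -204.08 - 578.32 + 1332.58 = 550.18
Services: 122.28 - 44.09 + 74.54 + 92.44 - 34.46 + 178.43 = 389.14
Primary income: -32.89 + 161.98 = 129.09
Secondary income: -50.02 + 78.20 = 28.18
Current account = 550.18 + 389.14 + 129.09 + 28.18 = 1096.59
(Excluded from the current account — capital account: capital transfers received from emigrants 43.30; financial account: purchases of foreign government bonds by domestic residents 364.36, inward foreign direct investment in the manufacturing sector 158.46.)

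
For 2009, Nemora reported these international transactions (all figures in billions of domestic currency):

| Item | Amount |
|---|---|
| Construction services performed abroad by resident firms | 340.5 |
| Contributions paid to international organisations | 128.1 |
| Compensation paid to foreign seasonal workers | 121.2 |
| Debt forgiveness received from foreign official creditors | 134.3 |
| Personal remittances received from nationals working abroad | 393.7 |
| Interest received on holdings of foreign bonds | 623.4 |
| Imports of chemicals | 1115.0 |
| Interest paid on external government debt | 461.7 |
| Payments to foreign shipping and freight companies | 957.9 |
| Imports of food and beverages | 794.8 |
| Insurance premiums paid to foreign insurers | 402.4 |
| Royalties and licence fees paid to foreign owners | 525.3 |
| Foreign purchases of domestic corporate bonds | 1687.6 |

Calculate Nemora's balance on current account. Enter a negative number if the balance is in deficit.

Goods: -1115.0 - 794.8 = -1909.8
Services: 340.5 - 957.9 - 525.3 - 402.4 = -1545.1
Primary income: -121.2 - 461.7 + 623.4 = 40.5
Secondary income: -128.1 + 393.7 = 265.6
Current account = (-1909.8) + (-1545.1) + 40.5 + 265.6 = -3148.8
(Excluded from the current account — capital account: debt forgiveness received from foreign official creditors 134.3; financial account: foreign purchases of domestic corporate bonds 1687.6.)

-3148.8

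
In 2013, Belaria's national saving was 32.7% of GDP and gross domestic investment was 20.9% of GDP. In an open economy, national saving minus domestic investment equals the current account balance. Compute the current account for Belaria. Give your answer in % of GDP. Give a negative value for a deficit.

11.8

CA = S - I = 32.7 - 20.9 = 11.8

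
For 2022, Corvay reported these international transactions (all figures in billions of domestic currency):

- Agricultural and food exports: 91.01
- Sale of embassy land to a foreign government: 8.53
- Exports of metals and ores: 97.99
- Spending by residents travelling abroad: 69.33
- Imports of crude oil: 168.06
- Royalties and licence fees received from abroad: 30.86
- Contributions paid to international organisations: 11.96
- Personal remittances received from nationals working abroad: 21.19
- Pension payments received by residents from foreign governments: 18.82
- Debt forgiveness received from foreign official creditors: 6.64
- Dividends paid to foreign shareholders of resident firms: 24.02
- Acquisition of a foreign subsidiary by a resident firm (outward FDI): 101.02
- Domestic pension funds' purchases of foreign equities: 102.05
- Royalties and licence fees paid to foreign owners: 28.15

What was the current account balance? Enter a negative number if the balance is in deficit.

-41.65

Goods: 97.99 + 91.01 - 168.06 = 20.94
Services: 30.86 - 69.33 - 28.15 = -66.62
Primary income: -24.02
Secondary income: -11.96 + 18.82 + 21.19 = 28.05
Current account = 20.94 + (-66.62) + (-24.02) + 28.05 = -41.65
(Excluded from the current account — capital account: sale of embassy land to a foreign government 8.53, debt forgiveness received from foreign official creditors 6.64; financial account: acquisition of a foreign subsidiary by a resident firm (outward FDI) 101.02, domestic pension funds' purchases of foreign equities 102.05.)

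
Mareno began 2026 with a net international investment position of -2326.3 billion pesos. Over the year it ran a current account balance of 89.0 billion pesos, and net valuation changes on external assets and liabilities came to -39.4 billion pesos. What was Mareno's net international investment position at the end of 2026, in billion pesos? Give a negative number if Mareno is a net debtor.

-2276.7

Change in NIIP = current account + net valuation change = 89.0 + (-39.4) = 49.6
End-of-year NIIP = -2326.3 + 49.6 = -2276.7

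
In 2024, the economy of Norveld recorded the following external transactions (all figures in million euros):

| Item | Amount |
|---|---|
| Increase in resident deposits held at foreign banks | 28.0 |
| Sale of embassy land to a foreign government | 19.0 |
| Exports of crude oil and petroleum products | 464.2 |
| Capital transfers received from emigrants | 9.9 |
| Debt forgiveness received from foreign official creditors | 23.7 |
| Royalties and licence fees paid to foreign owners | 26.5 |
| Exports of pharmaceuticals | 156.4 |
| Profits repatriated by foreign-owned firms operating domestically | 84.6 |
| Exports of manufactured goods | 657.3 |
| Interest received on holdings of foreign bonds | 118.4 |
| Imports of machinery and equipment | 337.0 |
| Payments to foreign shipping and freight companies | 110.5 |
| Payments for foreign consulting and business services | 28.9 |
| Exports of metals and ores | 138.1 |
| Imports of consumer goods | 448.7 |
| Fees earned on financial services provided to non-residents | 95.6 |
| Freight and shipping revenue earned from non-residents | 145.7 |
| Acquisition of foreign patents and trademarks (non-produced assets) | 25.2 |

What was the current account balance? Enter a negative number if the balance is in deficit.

Goods: 156.4 + 657.3 + 138.1 + 464.2 - 337.0 - 448.7 = 630.3
Services: -28.9 + 95.6 - 26.5 + 145.7 - 110.5 = 75.4
Primary income: -84.6 + 118.4 = 33.8
Current account = 630.3 + 75.4 + 33.8 = 739.5
(Excluded from the current account — financial account: increase in resident deposits held at foreign banks 28.0; capital account: sale of embassy land to a foreign government 19.0, capital transfers received from emigrants 9.9, debt forgiveness received from foreign official creditors 23.7, acquisition of foreign patents and trademarks (non-produced assets) 25.2.)

739.5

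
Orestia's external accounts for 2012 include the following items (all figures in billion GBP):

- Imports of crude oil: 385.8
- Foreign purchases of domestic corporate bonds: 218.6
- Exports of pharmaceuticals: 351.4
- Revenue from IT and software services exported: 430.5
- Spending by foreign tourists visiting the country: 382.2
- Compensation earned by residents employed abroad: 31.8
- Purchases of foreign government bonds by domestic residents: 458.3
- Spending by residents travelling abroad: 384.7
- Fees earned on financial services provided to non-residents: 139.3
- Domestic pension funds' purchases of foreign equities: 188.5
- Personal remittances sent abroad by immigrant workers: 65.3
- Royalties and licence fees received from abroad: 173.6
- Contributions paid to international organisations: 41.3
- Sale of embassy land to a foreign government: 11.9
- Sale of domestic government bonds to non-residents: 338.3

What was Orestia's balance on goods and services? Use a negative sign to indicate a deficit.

Goods: -385.8 + 351.4 = -34.4
Services: 173.6 + 382.2 - 384.7 + 139.3 + 430.5 = 740.9
Trade balance = -34.4 + 740.9 = 706.5
(Excluded from the trade balance — financial account: foreign purchases of domestic corporate bonds 218.6, purchases of foreign government bonds by domestic residents 458.3, domestic pension funds' purchases of foreign equities 188.5, sale of domestic government bonds to non-residents 338.3; primary income: compensation earned by residents employed abroad 31.8; secondary income: personal remittances sent abroad by immigrant workers 65.3, contributions paid to international organisations 41.3; capital account: sale of embassy land to a foreign government 11.9.)

706.5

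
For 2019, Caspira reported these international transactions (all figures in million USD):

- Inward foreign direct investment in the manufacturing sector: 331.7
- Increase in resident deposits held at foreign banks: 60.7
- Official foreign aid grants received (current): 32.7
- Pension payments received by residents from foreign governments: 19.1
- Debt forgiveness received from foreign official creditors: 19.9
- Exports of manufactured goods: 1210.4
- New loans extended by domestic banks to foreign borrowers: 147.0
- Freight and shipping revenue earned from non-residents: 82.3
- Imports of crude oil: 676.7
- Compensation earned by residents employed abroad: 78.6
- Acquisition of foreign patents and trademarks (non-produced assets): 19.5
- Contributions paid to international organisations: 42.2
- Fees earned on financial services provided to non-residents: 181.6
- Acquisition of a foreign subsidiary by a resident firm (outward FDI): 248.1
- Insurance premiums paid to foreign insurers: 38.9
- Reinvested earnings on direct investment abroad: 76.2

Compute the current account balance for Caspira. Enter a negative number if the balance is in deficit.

923.1

Goods: -676.7 + 1210.4 = 533.7
Services: 181.6 - 38.9 + 82.3 = 225.0
Primary income: 76.2 + 78.6 = 154.8
Secondary income: 32.7 - 42.2 + 19.1 = 9.6
Current account = 533.7 + 225.0 + 154.8 + 9.6 = 923.1
(Excluded from the current account — financial account: inward foreign direct investment in the manufacturing sector 331.7, increase in resident deposits held at foreign banks 60.7, new loans extended by domestic banks to foreign borrowers 147.0, acquisition of a foreign subsidiary by a resident firm (outward FDI) 248.1; capital account: debt forgiveness received from foreign official creditors 19.9, acquisition of foreign patents and trademarks (non-produced assets) 19.5.)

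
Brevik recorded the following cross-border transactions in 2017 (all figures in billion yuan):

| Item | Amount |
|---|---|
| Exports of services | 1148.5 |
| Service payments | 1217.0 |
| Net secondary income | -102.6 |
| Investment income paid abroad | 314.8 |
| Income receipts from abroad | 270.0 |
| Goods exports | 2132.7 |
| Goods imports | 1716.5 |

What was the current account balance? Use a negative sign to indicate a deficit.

200.3

Goods balance = 2132.7 - 1716.5 = 416.2
Services balance = 1148.5 - 1217.0 = -68.5
Trade balance (goods + services) = 416.2 + (-68.5) = 347.7
Net primary income = 270.0 - 314.8 = -44.8
Net secondary income = -102.6
Current account = 347.7 + (-44.8) + (-102.6) = 200.3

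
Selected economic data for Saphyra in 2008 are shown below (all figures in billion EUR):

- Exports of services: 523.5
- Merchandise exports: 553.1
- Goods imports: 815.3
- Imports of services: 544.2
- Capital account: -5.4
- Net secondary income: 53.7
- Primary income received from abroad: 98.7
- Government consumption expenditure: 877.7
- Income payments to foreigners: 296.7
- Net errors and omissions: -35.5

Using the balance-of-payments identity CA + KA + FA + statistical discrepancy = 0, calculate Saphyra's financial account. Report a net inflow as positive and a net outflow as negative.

468.1

Goods balance = 553.1 - 815.3 = -262.2
Services balance = 523.5 - 544.2 = -20.7
Trade balance (goods + services) = -262.2 + (-20.7) = -282.9
Net primary income = 98.7 - 296.7 = -198.0
Net secondary income = 53.7
Current account = -282.9 + (-198.0) + 53.7 = -427.2
Financial account = -(-427.2 + (-5.4) + (-35.5)) = 468.1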